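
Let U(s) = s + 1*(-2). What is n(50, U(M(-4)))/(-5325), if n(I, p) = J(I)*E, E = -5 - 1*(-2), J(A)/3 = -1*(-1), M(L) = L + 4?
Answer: 3/1775 ≈ 0.0016901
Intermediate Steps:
M(L) = 4 + L
J(A) = 3 (J(A) = 3*(-1*(-1)) = 3*1 = 3)
E = -3 (E = -5 + 2 = -3)
U(s) = -2 + s (U(s) = s - 2 = -2 + s)
n(I, p) = -9 (n(I, p) = 3*(-3) = -9)
n(50, U(M(-4)))/(-5325) = -9/(-5325) = -9*(-1/5325) = 3/1775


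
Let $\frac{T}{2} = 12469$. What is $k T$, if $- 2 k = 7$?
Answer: $-87283$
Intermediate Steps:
$T = 24938$ ($T = 2 \cdot 12469 = 24938$)
$k = - \frac{7}{2}$ ($k = \left(- \frac{1}{2}\right) 7 = - \frac{7}{2} \approx -3.5$)
$k T = \left(- \frac{7}{2}\right) 24938 = -87283$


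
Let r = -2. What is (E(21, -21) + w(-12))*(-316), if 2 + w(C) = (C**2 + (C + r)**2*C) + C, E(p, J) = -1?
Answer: 702468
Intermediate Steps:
w(C) = -2 + C + C**2 + C*(-2 + C)**2 (w(C) = -2 + ((C**2 + (C - 2)**2*C) + C) = -2 + ((C**2 + (-2 + C)**2*C) + C) = -2 + ((C**2 + C*(-2 + C)**2) + C) = -2 + (C + C**2 + C*(-2 + C)**2) = -2 + C + C**2 + C*(-2 + C)**2)
(E(21, -21) + w(-12))*(-316) = (-1 + (-2 - 12 + (-12)**2 - 12*(-2 - 12)**2))*(-316) = (-1 + (-2 - 12 + 144 - 12*(-14)**2))*(-316) = (-1 + (-2 - 12 + 144 - 12*196))*(-316) = (-1 + (-2 - 12 + 144 - 2352))*(-316) = (-1 - 2222)*(-316) = -2223*(-316) = 702468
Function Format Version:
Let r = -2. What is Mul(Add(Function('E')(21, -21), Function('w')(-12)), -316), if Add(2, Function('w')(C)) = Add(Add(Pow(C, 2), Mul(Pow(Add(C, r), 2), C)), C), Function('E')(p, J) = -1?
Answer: 702468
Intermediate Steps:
Function('w')(C) = Add(-2, C, Pow(C, 2), Mul(C, Pow(Add(-2, C), 2))) (Function('w')(C) = Add(-2, Add(Add(Pow(C, 2), Mul(Pow(Add(C, -2), 2), C)), C)) = Add(-2, Add(Add(Pow(C, 2), Mul(Pow(Add(-2, C), 2), C)), C)) = Add(-2, Add(Add(Pow(C, 2), Mul(C, Pow(Add(-2, C), 2))), C)) = Add(-2, Add(C, Pow(C, 2), Mul(C, Pow(Add(-2, C), 2)))) = Add(-2, C, Pow(C, 2), Mul(C, Pow(Add(-2, C), 2))))
Mul(Add(Function('E')(21, -21), Function('w')(-12)), -316) = Mul(Add(-1, Add(-2, -12, Pow(-12, 2), Mul(-12, Pow(Add(-2, -12), 2)))), -316) = Mul(Add(-1, Add(-2, -12, 144, Mul(-12, Pow(-14, 2)))), -316) = Mul(Add(-1, Add(-2, -12, 144, Mul(-12, 196))), -316) = Mul(Add(-1, Add(-2, -12, 144, -2352)), -316) = Mul(Add(-1, -2222), -316) = Mul(-2223, -316) = 702468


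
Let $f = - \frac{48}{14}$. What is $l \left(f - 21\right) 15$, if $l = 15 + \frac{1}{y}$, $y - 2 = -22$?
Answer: $- \frac{153387}{28} \approx -5478.1$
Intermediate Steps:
$y = -20$ ($y = 2 - 22 = -20$)
$f = - \frac{24}{7}$ ($f = \left(-48\right) \frac{1}{14} = - \frac{24}{7} \approx -3.4286$)
$l = \frac{299}{20}$ ($l = 15 + \frac{1}{-20} = 15 - \frac{1}{20} = \frac{299}{20} \approx 14.95$)
$l \left(f - 21\right) 15 = \frac{299 \left(- \frac{24}{7} - 21\right) 15}{20} = \frac{299 \left(\left(- \frac{171}{7}\right) 15\right)}{20} = \frac{299}{20} \left(- \frac{2565}{7}\right) = - \frac{153387}{28}$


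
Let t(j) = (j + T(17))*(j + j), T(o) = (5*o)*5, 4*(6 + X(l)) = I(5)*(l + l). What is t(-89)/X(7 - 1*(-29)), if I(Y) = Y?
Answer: -712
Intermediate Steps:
X(l) = -6 + 5*l/2 (X(l) = -6 + (5*(l + l))/4 = -6 + (5*(2*l))/4 = -6 + (10*l)/4 = -6 + 5*l/2)
T(o) = 25*o
t(j) = 2*j*(425 + j) (t(j) = (j + 25*17)*(j + j) = (j + 425)*(2*j) = (425 + j)*(2*j) = 2*j*(425 + j))
t(-89)/X(7 - 1*(-29)) = (2*(-89)*(425 - 89))/(-6 + 5*(7 - 1*(-29))/2) = (2*(-89)*336)/(-6 + 5*(7 + 29)/2) = -59808/(-6 + (5/2)*36) = -59808/(-6 + 90) = -59808/84 = -59808*1/84 = -712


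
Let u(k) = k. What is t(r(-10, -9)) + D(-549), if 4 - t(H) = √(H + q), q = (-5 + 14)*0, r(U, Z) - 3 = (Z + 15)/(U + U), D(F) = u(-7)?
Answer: -3 - 3*√30/10 ≈ -4.6432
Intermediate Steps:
D(F) = -7
r(U, Z) = 3 + (15 + Z)/(2*U) (r(U, Z) = 3 + (Z + 15)/(U + U) = 3 + (15 + Z)/((2*U)) = 3 + (15 + Z)*(1/(2*U)) = 3 + (15 + Z)/(2*U))
q = 0 (q = 9*0 = 0)
t(H) = 4 - √H (t(H) = 4 - √(H + 0) = 4 - √H)
t(r(-10, -9)) + D(-549) = (4 - √((½)*(15 - 9 + 6*(-10))/(-10))) - 7 = (4 - √((½)*(-⅒)*(15 - 9 - 60))) - 7 = (4 - √((½)*(-⅒)*(-54))) - 7 = (4 - √(27/10)) - 7 = (4 - 3*√30/10) - 7 = -3 - 3*√30/10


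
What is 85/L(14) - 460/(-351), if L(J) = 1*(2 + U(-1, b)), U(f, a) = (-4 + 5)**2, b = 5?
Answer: 10405/351 ≈ 29.644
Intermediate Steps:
U(f, a) = 1 (U(f, a) = 1**2 = 1)
L(J) = 3 (L(J) = 1*(2 + 1) = 1*3 = 3)
85/L(14) - 460/(-351) = 85/3 - 460/(-351) = 85*(1/3) - 460*(-1/351) = 85/3 + 460/351 = 10405/351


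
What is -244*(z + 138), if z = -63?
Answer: -18300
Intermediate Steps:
-244*(z + 138) = -244*(-63 + 138) = -244*75 = -18300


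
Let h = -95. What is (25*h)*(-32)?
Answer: 76000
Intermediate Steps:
(25*h)*(-32) = (25*(-95))*(-32) = -2375*(-32) = 76000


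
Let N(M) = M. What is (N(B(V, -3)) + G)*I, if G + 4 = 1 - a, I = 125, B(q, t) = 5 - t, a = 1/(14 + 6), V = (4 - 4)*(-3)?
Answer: 2475/4 ≈ 618.75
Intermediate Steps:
V = 0 (V = 0*(-3) = 0)
a = 1/20 ≈ 0.050000
G = -61/20 (G = -4 + (1 - 1*1/20) = -4 + (1 - 1/20) = -4 + 19/20 = -61/20 ≈ -3.0500)
(N(B(V, -3)) + G)*I = ((5 - 1*(-3)) - 61/20)*125 = ((5 + 3) - 61/20)*125 = (8 - 61/20)*125 = (99/20)*125 = 2475/4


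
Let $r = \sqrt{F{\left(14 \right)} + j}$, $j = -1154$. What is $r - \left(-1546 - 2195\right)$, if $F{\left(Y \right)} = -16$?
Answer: $3741 + 3 i \sqrt{130} \approx 3741.0 + 34.205 i$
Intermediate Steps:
$r = 3 i \sqrt{130}$ ($r = \sqrt{-16 - 1154} = \sqrt{-1170} = 3 i \sqrt{130} \approx 34.205 i$)
$r - \left(-1546 - 2195\right) = 3 i \sqrt{130} - \left(-1546 - 2195\right) = 3 i \sqrt{130} - -3741 = 3 i \sqrt{130} + 3741 = 3741 + 3 i \sqrt{130}$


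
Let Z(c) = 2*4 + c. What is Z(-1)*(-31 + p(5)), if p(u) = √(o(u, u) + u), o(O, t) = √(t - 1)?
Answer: -217 + 7*√7 ≈ -198.48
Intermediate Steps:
o(O, t) = √(-1 + t)
p(u) = √(u + √(-1 + u)) (p(u) = √(√(-1 + u) + u) = √(u + √(-1 + u)))
Z(c) = 8 + c
Z(-1)*(-31 + p(5)) = (8 - 1)*(-31 + √(5 + √(-1 + 5))) = 7*(-31 + √(5 + √4)) = 7*(-31 + √(5 + 2)) = 7*(-31 + √7) = -217 + 7*√7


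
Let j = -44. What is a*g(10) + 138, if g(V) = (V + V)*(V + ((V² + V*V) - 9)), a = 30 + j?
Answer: -56142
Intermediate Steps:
a = -14 (a = 30 - 44 = -14)
g(V) = 2*V*(-9 + V + 2*V²) (g(V) = (2*V)*(V + ((V² + V²) - 9)) = (2*V)*(V + (2*V² - 9)) = (2*V)*(V + (-9 + 2*V²)) = (2*V)*(-9 + V + 2*V²) = 2*V*(-9 + V + 2*V²))
a*g(10) + 138 = -28*10*(-9 + 10 + 2*10²) + 138 = -28*10*(-9 + 10 + 2*100) + 138 = -28*10*(-9 + 10 + 200) + 138 = -28*10*201 + 138 = -14*4020 + 138 = -56280 + 138 = -56142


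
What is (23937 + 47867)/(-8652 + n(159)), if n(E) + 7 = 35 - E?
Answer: -71804/8783 ≈ -8.1753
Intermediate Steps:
n(E) = 28 - E (n(E) = -7 + (35 - E) = 28 - E)
(23937 + 47867)/(-8652 + n(159)) = (23937 + 47867)/(-8652 + (28 - 1*159)) = 71804/(-8652 + (28 - 159)) = 71804/(-8652 - 131) = 71804/(-8783) = 71804*(-1/8783) = -71804/8783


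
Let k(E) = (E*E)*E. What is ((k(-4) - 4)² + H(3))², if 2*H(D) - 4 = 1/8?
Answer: 5478516289/256 ≈ 2.1400e+7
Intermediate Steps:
k(E) = E³ (k(E) = E²*E = E³)
H(D) = 33/16 (H(D) = 2 + (½)/8 = 2 + (½)*(⅛) = 2 + 1/16 = 33/16)
((k(-4) - 4)² + H(3))² = (((-4)³ - 4)² + 33/16)² = ((-64 - 4)² + 33/16)² = ((-68)² + 33/16)² = (4624 + 33/16)² = (74017/16)² = 5478516289/256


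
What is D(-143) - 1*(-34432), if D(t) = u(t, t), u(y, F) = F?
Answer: 34289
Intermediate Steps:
D(t) = t
D(-143) - 1*(-34432) = -143 - 1*(-34432) = -143 + 34432 = 34289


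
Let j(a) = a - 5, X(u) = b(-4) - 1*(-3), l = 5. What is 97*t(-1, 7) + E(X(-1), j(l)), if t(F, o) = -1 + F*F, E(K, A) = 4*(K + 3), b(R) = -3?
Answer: 12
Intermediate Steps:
X(u) = 0 (X(u) = -3 - 1*(-3) = -3 + 3 = 0)
j(a) = -5 + a
E(K, A) = 12 + 4*K (E(K, A) = 4*(3 + K) = 12 + 4*K)
t(F, o) = -1 + F²
97*t(-1, 7) + E(X(-1), j(l)) = 97*(-1 + (-1)²) + (12 + 4*0) = 97*(-1 + 1) + (12 + 0) = 97*0 + 12 = 0 + 12 = 12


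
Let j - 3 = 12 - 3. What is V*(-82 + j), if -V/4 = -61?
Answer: -17080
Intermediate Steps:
V = 244 (V = -4*(-61) = 244)
j = 12 (j = 3 + (12 - 3) = 3 + 9 = 12)
V*(-82 + j) = 244*(-82 + 12) = 244*(-70) = -17080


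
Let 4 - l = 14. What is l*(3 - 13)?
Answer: 100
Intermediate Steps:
l = -10 (l = 4 - 1*14 = 4 - 14 = -10)
l*(3 - 13) = -10*(3 - 13) = -10*(-10) = 100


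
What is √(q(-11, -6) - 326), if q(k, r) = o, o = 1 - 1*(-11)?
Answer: I*√314 ≈ 17.72*I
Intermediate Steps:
o = 12 (o = 1 + 11 = 12)
q(k, r) = 12
√(q(-11, -6) - 326) = √(12 - 326) = √(-314) = I*√314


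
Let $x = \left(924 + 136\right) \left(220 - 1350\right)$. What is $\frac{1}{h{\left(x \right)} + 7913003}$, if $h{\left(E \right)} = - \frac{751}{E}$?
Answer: $\frac{1197800}{9478194994151} \approx 1.2637 \cdot 10^{-7}$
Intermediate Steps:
$x = -1197800$ ($x = 1060 \left(-1130\right) = -1197800$)
$\frac{1}{h{\left(x \right)} + 7913003} = \frac{1}{- \frac{751}{-1197800} + 7913003} = \frac{1}{\left(-751\right) \left(- \frac{1}{1197800}\right) + 7913003} = \frac{1}{\frac{751}{1197800} + 7913003} = \frac{1}{\frac{9478194994151}{1197800}} = \frac{1197800}{9478194994151}$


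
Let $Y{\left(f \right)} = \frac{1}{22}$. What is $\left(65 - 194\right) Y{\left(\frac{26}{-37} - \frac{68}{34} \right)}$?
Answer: $- \frac{129}{22} \approx -5.8636$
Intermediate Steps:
$Y{\left(f \right)} = \frac{1}{22}$
$\left(65 - 194\right) Y{\left(\frac{26}{-37} - \frac{68}{34} \right)} = \left(65 - 194\right) \frac{1}{22} = \left(-129\right) \frac{1}{22} = - \frac{129}{22}$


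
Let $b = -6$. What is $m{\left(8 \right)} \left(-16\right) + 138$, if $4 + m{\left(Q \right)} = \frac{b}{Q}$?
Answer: $214$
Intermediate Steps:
$m{\left(Q \right)} = -4 - \frac{6}{Q}$
$m{\left(8 \right)} \left(-16\right) + 138 = \left(-4 - \frac{6}{8}\right) \left(-16\right) + 138 = \left(-4 - \frac{3}{4}\right) \left(-16\right) + 138 = \left(- \frac{19}{4}\right) \left(-16\right) + 138 = 76 + 138 = 214$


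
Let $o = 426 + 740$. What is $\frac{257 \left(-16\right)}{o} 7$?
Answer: $- \frac{14392}{583} \approx -24.686$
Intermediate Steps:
$o = 1166$
$\frac{257 \left(-16\right)}{o} 7 = \frac{257 \left(-16\right)}{1166} \cdot 7 = \left(-4112\right) \frac{1}{1166} \cdot 7 = \left(- \frac{2056}{583}\right) 7 = - \frac{14392}{583}$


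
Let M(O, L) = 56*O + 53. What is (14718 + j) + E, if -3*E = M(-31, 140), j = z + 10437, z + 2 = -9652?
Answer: 16062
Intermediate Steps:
z = -9654 (z = -2 - 9652 = -9654)
j = 783 (j = -9654 + 10437 = 783)
M(O, L) = 53 + 56*O
E = 561 (E = -(53 + 56*(-31))/3 = -(53 - 1736)/3 = -⅓*(-1683) = 561)
(14718 + j) + E = (14718 + 783) + 561 = 15501 + 561 = 16062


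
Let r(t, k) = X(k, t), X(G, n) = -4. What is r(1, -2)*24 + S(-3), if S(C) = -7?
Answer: -103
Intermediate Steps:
r(t, k) = -4
r(1, -2)*24 + S(-3) = -4*24 - 7 = -96 - 7 = -103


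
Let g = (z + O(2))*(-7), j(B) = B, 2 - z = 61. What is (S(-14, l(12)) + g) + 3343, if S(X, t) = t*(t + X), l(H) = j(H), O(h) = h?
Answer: 3718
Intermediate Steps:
z = -59 (z = 2 - 1*61 = 2 - 61 = -59)
l(H) = H
S(X, t) = t*(X + t)
g = 399 (g = (-59 + 2)*(-7) = -57*(-7) = 399)
(S(-14, l(12)) + g) + 3343 = (12*(-14 + 12) + 399) + 3343 = (12*(-2) + 399) + 3343 = (-24 + 399) + 3343 = 375 + 3343 = 3718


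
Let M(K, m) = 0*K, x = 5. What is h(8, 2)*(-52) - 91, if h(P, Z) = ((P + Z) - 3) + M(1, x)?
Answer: -455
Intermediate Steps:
M(K, m) = 0
h(P, Z) = -3 + P + Z (h(P, Z) = ((P + Z) - 3) + 0 = (-3 + P + Z) + 0 = -3 + P + Z)
h(8, 2)*(-52) - 91 = (-3 + 8 + 2)*(-52) - 91 = 7*(-52) - 91 = -364 - 91 = -455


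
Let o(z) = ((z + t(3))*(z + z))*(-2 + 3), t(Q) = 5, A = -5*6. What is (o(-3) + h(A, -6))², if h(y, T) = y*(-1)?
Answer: 324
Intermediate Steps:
A = -30
h(y, T) = -y
o(z) = 2*z*(5 + z) (o(z) = ((z + 5)*(z + z))*(-2 + 3) = ((5 + z)*(2*z))*1 = (2*z*(5 + z))*1 = 2*z*(5 + z))
(o(-3) + h(A, -6))² = (2*(-3)*(5 - 3) - 1*(-30))² = (2*(-3)*2 + 30)² = (-12 + 30)² = 18² = 324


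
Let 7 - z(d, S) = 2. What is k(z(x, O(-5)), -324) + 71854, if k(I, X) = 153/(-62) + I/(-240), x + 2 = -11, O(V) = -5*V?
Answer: 106915049/1488 ≈ 71852.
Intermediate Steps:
x = -13 (x = -2 - 11 = -13)
z(d, S) = 5 (z(d, S) = 7 - 1*2 = 7 - 2 = 5)
k(I, X) = -153/62 - I/240 (k(I, X) = 153*(-1/62) + I*(-1/240) = -153/62 - I/240)
k(z(x, O(-5)), -324) + 71854 = (-153/62 - 1/240*5) + 71854 = (-153/62 - 1/48) + 71854 = -3703/1488 + 71854 = 106915049/1488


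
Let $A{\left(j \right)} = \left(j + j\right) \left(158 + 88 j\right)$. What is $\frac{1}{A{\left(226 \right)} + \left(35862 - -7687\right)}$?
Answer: $\frac{1}{9104341} \approx 1.0984 \cdot 10^{-7}$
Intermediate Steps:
$A{\left(j \right)} = 2 j \left(158 + 88 j\right)$
$\frac{1}{A{\left(226 \right)} + \left(35862 - -7687\right)} = \frac{1}{4 \cdot 226 \left(79 + 44 \cdot 226\right) + \left(35862 - -7687\right)} = \frac{1}{4 \cdot 226 \left(79 + 9944\right) + \left(35862 + 7687\right)} = \frac{1}{4 \cdot 226 \cdot 10023 + 43549} = \frac{1}{9060792 + 43549} = \frac{1}{9104341}$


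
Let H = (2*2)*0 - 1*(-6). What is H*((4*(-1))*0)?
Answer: 0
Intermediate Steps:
H = 6 (H = 4*0 + 6 = 0 + 6 = 6)
H*((4*(-1))*0) = 6*((4*(-1))*0) = 6*(-4*0) = 6*0 = 0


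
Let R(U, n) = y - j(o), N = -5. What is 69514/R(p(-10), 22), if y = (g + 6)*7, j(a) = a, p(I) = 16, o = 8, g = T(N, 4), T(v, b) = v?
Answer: -69514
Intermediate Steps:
g = -5
y = 7 (y = (-5 + 6)*7 = 1*7 = 7)
R(U, n) = -1 (R(U, n) = 7 - 1*8 = 7 - 8 = -1)
69514/R(p(-10), 22) = 69514/(-1) = 69514*(-1) = -69514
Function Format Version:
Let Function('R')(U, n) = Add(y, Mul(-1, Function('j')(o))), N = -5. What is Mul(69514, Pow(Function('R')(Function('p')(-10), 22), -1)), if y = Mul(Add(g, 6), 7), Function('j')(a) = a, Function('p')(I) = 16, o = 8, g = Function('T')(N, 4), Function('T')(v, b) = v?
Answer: -69514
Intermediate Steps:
g = -5
y = 7 (y = Mul(Add(-5, 6), 7) = Mul(1, 7) = 7)
Function('R')(U, n) = -1 (Function('R')(U, n) = Add(7, Mul(-1, 8)) = Add(7, -8) = -1)
Mul(69514, Pow(Function('R')(Function('p')(-10), 22), -1)) = Mul(69514, Pow(-1, -1)) = Mul(69514, -1) = -69514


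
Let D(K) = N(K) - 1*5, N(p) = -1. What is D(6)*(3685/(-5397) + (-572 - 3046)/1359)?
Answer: 5452058/271649 ≈ 20.070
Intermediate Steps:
D(K) = -6 (D(K) = -1 - 1*5 = -1 - 5 = -6)
D(6)*(3685/(-5397) + (-572 - 3046)/1359) = -6*(3685/(-5397) + (-572 - 3046)/1359) = -6*(3685*(-1/5397) - 3618*1/1359) = -6*(-3685/5397 - 402/151) = -6*(-2726029/814947) = 5452058/271649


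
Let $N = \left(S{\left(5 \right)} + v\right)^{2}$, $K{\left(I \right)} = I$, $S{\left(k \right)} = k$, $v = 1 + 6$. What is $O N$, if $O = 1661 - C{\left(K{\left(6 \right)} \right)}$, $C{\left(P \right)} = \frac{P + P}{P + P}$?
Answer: $239040$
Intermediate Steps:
$v = 7$
$C{\left(P \right)} = 1$ ($C{\left(P \right)} = \frac{2 P}{2 P} = 2 P \frac{1}{2 P} = 1$)
$N = 144$ ($N = \left(5 + 7\right)^{2} = 12^{2} = 144$)
$O = 1660$ ($O = 1661 - 1 = 1660$)
$O N = 1660 \cdot 144 = 239040$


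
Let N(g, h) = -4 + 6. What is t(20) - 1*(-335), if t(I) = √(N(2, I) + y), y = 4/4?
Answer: 335 + √3 ≈ 336.73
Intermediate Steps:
N(g, h) = 2
y = 1 (y = 4*(¼) = 1)
t(I) = √3 (t(I) = √(2 + 1) = √3)
t(20) - 1*(-335) = √3 - 1*(-335) = √3 + 335 = 335 + √3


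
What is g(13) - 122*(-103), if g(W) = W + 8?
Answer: 12587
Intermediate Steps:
g(W) = 8 + W
g(13) - 122*(-103) = (8 + 13) - 122*(-103) = 21 + 12566 = 12587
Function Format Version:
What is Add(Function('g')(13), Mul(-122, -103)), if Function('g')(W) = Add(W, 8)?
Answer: 12587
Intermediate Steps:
Function('g')(W) = Add(8, W)
Add(Function('g')(13), Mul(-122, -103)) = Add(Add(8, 13), Mul(-122, -103)) = Add(21, 12566) = 12587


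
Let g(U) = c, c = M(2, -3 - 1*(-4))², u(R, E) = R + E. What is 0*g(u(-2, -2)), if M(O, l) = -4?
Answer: 0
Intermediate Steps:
u(R, E) = E + R
c = 16 (c = (-4)² = 16)
g(U) = 16
0*g(u(-2, -2)) = 0*16 = 0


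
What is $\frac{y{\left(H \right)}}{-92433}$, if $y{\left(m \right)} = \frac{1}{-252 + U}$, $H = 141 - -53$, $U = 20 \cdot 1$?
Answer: $\frac{1}{21444456} \approx 4.6632 \cdot 10^{-8}$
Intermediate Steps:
$U = 20$
$H = 194$ ($H = 141 + 53 = 194$)
$y{\left(m \right)} = - \frac{1}{232}$ ($y{\left(m \right)} = \frac{1}{-252 + 20} = \frac{1}{-232} = - \frac{1}{232}$)
$\frac{y{\left(H \right)}}{-92433} = - \frac{1}{232 \left(-92433\right)} = \left(- \frac{1}{232}\right) \left(- \frac{1}{92433}\right) = \frac{1}{21444456}$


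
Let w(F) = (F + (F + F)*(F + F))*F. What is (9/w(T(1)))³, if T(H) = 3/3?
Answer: 729/125 ≈ 5.8320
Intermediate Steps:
T(H) = 1 (T(H) = 3*(⅓) = 1)
w(F) = F*(F + 4*F²) (w(F) = (F + (2*F)*(2*F))*F = (F + 4*F²)*F = F*(F + 4*F²))
(9/w(T(1)))³ = (9/((1²*(1 + 4*1))))³ = (9/((1*(1 + 4))))³ = (9/((1*5)))³ = (9/5)³ = 729/125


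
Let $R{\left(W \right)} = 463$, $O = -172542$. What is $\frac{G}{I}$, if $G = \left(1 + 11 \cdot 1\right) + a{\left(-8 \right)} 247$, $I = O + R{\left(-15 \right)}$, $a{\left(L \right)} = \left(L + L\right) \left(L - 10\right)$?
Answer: $- \frac{71148}{172079} \approx -0.41346$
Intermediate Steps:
$a{\left(L \right)} = 2 L \left(-10 + L\right)$
$I = -172079$ ($I = -172542 + 463 = -172079$)
$G = 71148$ ($G = \left(1 + 11 \cdot 1\right) + 2 \left(-8\right) \left(-10 - 8\right) 247 = \left(1 + 11\right) + 2 \left(-8\right) \left(-18\right) 247 = 12 + 288 \cdot 247 = 12 + 71136 = 71148$)
$\frac{G}{I} = \frac{71148}{-172079} = 71148 \left(- \frac{1}{172079}\right) = - \frac{71148}{172079}$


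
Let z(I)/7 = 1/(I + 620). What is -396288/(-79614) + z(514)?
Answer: 3571015/716526 ≈ 4.9838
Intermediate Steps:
z(I) = 7/(620 + I) (z(I) = 7/(I + 620) = 7/(620 + I))
-396288/(-79614) + z(514) = -396288/(-79614) + 7/(620 + 514) = -396288*(-1/79614) + 7/1134 = 22016/4423 + 7*(1/1134) = 22016/4423 + 1/162 = 3571015/716526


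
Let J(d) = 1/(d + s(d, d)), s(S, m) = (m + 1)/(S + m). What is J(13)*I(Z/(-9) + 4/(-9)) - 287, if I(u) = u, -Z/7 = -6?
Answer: -227603/792 ≈ -287.38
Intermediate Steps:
Z = 42 (Z = -7*(-6) = 42)
s(S, m) = (1 + m)/(S + m)
J(d) = 1/(d + (1 + d)/(2*d)) (J(d) = 1/(d + (1 + d)/(d + d)) = 1/(d + (1 + d)/((2*d))) = 1/(d + (1/(2*d))*(1 + d)) = 1/(d + (1 + d)/(2*d)))
J(13)*I(Z/(-9) + 4/(-9)) - 287 = (2*13/(1 + 13 + 2*13**2))*(42/(-9) + 4/(-9)) - 287 = (2*13/(1 + 13 + 2*169))*(42*(-1/9) + 4*(-1/9)) - 287 = (2*13/(1 + 13 + 338))*(-14/3 - 4/9) - 287 = (2*13/352)*(-46/9) - 287 = (2*13*(1/352))*(-46/9) - 287 = (13/176)*(-46/9) - 287 = -299/792 - 287 = -227603/792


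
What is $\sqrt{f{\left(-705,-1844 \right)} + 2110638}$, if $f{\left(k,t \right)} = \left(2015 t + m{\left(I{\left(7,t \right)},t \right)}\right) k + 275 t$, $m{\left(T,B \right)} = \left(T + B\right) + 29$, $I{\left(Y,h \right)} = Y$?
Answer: $\sqrt{2622418478} \approx 51210.0$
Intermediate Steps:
$m{\left(T,B \right)} = 29 + B + T$ ($m{\left(T,B \right)} = \left(B + T\right) + 29 = 29 + B + T$)
$f{\left(k,t \right)} = 275 t + k \left(36 + 2016 t\right)$ ($f{\left(k,t \right)} = \left(2015 t + \left(29 + t + 7\right)\right) k + 275 t = \left(2015 t + \left(36 + t\right)\right) k + 275 t = \left(36 + 2016 t\right) k + 275 t = k \left(36 + 2016 t\right) + 275 t = 275 t + k \left(36 + 2016 t\right)$)
$\sqrt{f{\left(-705,-1844 \right)} + 2110638} = \sqrt{\left(36 \left(-705\right) + 275 \left(-1844\right) + 2016 \left(-705\right) \left(-1844\right)\right) + 2110638} = \sqrt{\left(-25380 - 507100 + 2620840320\right) + 2110638} = \sqrt{2620307840 + 2110638} = \sqrt{2622418478}$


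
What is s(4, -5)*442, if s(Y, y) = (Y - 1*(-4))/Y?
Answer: 884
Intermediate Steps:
s(Y, y) = (4 + Y)/Y (s(Y, y) = (Y + 4)/Y = (4 + Y)/Y)
s(4, -5)*442 = ((4 + 4)/4)*442 = ((¼)*8)*442 = 2*442 = 884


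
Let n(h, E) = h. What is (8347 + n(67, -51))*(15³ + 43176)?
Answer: 391680114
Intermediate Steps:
(8347 + n(67, -51))*(15³ + 43176) = (8347 + 67)*(15³ + 43176) = 8414*(3375 + 43176) = 8414*46551 = 391680114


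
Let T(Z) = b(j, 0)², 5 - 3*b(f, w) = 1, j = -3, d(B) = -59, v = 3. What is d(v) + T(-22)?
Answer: -515/9 ≈ -57.222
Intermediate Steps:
b(f, w) = 4/3 (b(f, w) = 5/3 - ⅓*1 = 5/3 - ⅓ = 4/3)
T(Z) = 16/9 (T(Z) = (4/3)² = 16/9)
d(v) + T(-22) = -59 + 16/9 = -515/9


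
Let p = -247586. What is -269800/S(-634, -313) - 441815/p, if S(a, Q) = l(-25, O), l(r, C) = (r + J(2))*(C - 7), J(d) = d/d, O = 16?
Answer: 8361766855/6684822 ≈ 1250.9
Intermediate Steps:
J(d) = 1
l(r, C) = (1 + r)*(-7 + C) (l(r, C) = (r + 1)*(C - 7) = (1 + r)*(-7 + C))
S(a, Q) = -216 (S(a, Q) = -7 + 16 - 7*(-25) + 16*(-25) = -7 + 16 + 175 - 400 = -216)
-269800/S(-634, -313) - 441815/p = -269800/(-216) - 441815/(-247586) = -269800*(-1/216) - 441815*(-1/247586) = 33725/27 + 441815/247586 = 8361766855/6684822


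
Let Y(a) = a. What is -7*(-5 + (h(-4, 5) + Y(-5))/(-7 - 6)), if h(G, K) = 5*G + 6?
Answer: 322/13 ≈ 24.769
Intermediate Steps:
h(G, K) = 6 + 5*G
-7*(-5 + (h(-4, 5) + Y(-5))/(-7 - 6)) = -7*(-5 + ((6 + 5*(-4)) - 5)/(-7 - 6)) = -7*(-5 + ((6 - 20) - 5)/(-13)) = -7*(-5 + (-14 - 5)*(-1/13)) = -7*(-5 - 19*(-1/13)) = -7*(-5 + 19/13) = -7*(-46/13) = 322/13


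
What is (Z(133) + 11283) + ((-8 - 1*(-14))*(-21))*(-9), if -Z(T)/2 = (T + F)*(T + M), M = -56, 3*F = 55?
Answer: -32665/3 ≈ -10888.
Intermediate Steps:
F = 55/3 (F = (1/3)*55 = 55/3 ≈ 18.333)
Z(T) = -2*(-56 + T)*(55/3 + T) (Z(T) = -2*(T + 55/3)*(T - 56) = -2*(55/3 + T)*(-56 + T) = -2*(-56 + T)*(55/3 + T))
(Z(133) + 11283) + ((-8 - 1*(-14))*(-21))*(-9) = ((6160/3 - 2*133**2 + (226/3)*133) + 11283) + ((-8 - 1*(-14))*(-21))*(-9) = ((6160/3 - 2*17689 + 30058/3) + 11283) + ((-8 + 14)*(-21))*(-9) = ((6160/3 - 35378 + 30058/3) + 11283) + (6*(-21))*(-9) = (-69916/3 + 11283) - 126*(-9) = -36067/3 + 1134 = -32665/3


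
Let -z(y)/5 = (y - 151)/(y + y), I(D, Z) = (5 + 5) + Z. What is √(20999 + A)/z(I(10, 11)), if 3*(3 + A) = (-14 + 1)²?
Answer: 7*√189471/325 ≈ 9.3753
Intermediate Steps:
I(D, Z) = 10 + Z
A = 160/3 (A = -3 + (-14 + 1)²/3 = -3 + (⅓)*(-13)² = -3 + (⅓)*169 = -3 + 169/3 = 160/3 ≈ 53.333)
z(y) = -5*(-151 + y)/(2*y) (z(y) = -5*(y - 151)/(y + y) = -5*(-151 + y)/(2*y))
√(20999 + A)/z(I(10, 11)) = √(20999 + 160/3)/((5*(151 - (10 + 11))/(2*(10 + 11)))) = √(63157/3)/(((5/2)*(151 - 1*21)/21)) = (√189471/3)/(((5/2)*(1/21)*(151 - 21))) = (√189471/3)/(((5/2)*(1/21)*130)) = (√189471/3)/(325/21) = (√189471/3)*(21/325) = 7*√189471/325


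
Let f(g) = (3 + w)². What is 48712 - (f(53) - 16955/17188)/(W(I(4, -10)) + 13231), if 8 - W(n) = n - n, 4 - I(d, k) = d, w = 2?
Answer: 11084509298839/227551932 ≈ 48712.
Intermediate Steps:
I(d, k) = 4 - d
f(g) = 25 (f(g) = (3 + 2)² = 5² = 25)
W(n) = 8 (W(n) = 8 - (n - n) = 8 - 1*0 = 8 + 0 = 8)
48712 - (f(53) - 16955/17188)/(W(I(4, -10)) + 13231) = 48712 - (25 - 16955/17188)/(8 + 13231) = 48712 - (25 - 16955*1/17188)/13239 = 48712 - (25 - 16955/17188)/13239 = 48712 - 412745/(17188*13239) = 48712 - 1*412745/227551932 = 48712 - 412745/227551932 = 11084509298839/227551932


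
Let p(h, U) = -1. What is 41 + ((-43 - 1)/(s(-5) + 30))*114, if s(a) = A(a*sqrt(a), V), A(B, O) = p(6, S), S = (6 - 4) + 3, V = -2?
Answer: -3827/29 ≈ -131.97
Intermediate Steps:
S = 5 (S = 2 + 3 = 5)
A(B, O) = -1
s(a) = -1
41 + ((-43 - 1)/(s(-5) + 30))*114 = 41 + ((-43 - 1)/(-1 + 30))*114 = 41 - 44/29*114 = 41 - 5016/29 = -3827/29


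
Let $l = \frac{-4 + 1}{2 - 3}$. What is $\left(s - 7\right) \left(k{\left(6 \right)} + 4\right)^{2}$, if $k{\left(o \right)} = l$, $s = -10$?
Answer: $-833$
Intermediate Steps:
$l = 3$ ($l = - \frac{3}{-1} = \left(-3\right) \left(-1\right) = 3$)
$k{\left(o \right)} = 3$
$\left(s - 7\right) \left(k{\left(6 \right)} + 4\right)^{2} = \left(-10 - 7\right) \left(3 + 4\right)^{2} = - 17 \cdot 7^{2} = \left(-17\right) 49 = -833$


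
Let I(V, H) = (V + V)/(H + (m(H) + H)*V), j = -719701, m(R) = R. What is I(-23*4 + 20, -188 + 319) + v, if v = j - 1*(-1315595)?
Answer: 11162882446/18733 ≈ 5.9589e+5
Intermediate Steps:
I(V, H) = 2*V/(H + 2*H*V) (I(V, H) = (V + V)/(H + (H + H)*V) = (2*V)/(H + (2*H)*V) = (2*V)/(H + 2*H*V) = 2*V/(H + 2*H*V))
v = 595894 (v = -719701 - 1*(-1315595) = -719701 + 1315595 = 595894)
I(-23*4 + 20, -188 + 319) + v = 2*(-23*4 + 20)/((-188 + 319)*(1 + 2*(-23*4 + 20))) + 595894 = 2*(-92 + 20)/(131*(1 + 2*(-92 + 20))) + 595894 = 2*(-72)*(1/131)/(1 + 2*(-72)) + 595894 = 2*(-72)*(1/131)/(1 - 144) + 595894 = 2*(-72)*(1/131)/(-143) + 595894 = 2*(-72)*(1/131)*(-1/143) + 595894 = 144/18733 + 595894 = 11162882446/18733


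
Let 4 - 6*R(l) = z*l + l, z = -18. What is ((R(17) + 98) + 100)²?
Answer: 2193361/36 ≈ 60927.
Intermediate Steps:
R(l) = ⅔ + 17*l/6 (R(l) = ⅔ - (-18*l + l)/6 = ⅔ - (-17)*l/6 = ⅔ + 17*l/6)
((R(17) + 98) + 100)² = (((⅔ + (17/6)*17) + 98) + 100)² = (((⅔ + 289/6) + 98) + 100)² = ((293/6 + 98) + 100)² = (881/6 + 100)² = (1481/6)² = 2193361/36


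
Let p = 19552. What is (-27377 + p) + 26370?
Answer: 18545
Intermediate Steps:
(-27377 + p) + 26370 = (-27377 + 19552) + 26370 = -7825 + 26370 = 18545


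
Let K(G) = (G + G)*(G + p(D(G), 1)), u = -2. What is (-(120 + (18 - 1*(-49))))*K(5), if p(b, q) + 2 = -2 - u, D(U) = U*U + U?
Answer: -5610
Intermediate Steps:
D(U) = U + U² (D(U) = U² + U = U + U²)
p(b, q) = -2 (p(b, q) = -2 + (-2 - 1*(-2)) = -2 + (-2 + 2) = -2 + 0 = -2)
K(G) = 2*G*(-2 + G) (K(G) = (G + G)*(G - 2) = (2*G)*(-2 + G) = 2*G*(-2 + G))
(-(120 + (18 - 1*(-49))))*K(5) = (-(120 + (18 - 1*(-49))))*(2*5*(-2 + 5)) = (-(120 + (18 + 49)))*(2*5*3) = -(120 + 67)*30 = -1*187*30 = -187*30 = -5610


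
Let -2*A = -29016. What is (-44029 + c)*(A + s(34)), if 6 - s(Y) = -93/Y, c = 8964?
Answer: -17306996985/34 ≈ -5.0903e+8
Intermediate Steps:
A = 14508 (A = -1/2*(-29016) = 14508)
s(Y) = 6 + 93/Y (s(Y) = 6 - (-93)/Y = 6 + 93/Y)
(-44029 + c)*(A + s(34)) = (-44029 + 8964)*(14508 + (6 + 93/34)) = -35065*(14508 + (6 + 93*(1/34))) = -35065*(14508 + (6 + 93/34)) = -35065*(14508 + 297/34) = -35065*493569/34 = -17306996985/34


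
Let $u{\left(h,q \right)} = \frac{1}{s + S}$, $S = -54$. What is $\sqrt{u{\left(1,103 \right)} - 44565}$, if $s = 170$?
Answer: $\frac{i \sqrt{149916631}}{58} \approx 211.1 i$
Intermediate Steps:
$u{\left(h,q \right)} = \frac{1}{116}$ ($u{\left(h,q \right)} = \frac{1}{170 - 54} = \frac{1}{116}$)
$\sqrt{u{\left(1,103 \right)} - 44565} = \sqrt{\frac{1}{116} - 44565} = \sqrt{- \frac{5169539}{116}} = \frac{i \sqrt{149916631}}{58}$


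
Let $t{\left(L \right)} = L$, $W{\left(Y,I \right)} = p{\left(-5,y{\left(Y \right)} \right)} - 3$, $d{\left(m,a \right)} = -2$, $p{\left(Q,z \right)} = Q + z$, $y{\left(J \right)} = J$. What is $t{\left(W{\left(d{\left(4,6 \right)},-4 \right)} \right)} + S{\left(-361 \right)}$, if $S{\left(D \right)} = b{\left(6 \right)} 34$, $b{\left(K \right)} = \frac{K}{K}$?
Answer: $24$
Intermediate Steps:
$W{\left(Y,I \right)} = -8 + Y$ ($W{\left(Y,I \right)} = \left(-5 + Y\right) - 3 = -8 + Y$)
$b{\left(K \right)} = 1$
$S{\left(D \right)} = 34$ ($S{\left(D \right)} = 1 \cdot 34 = 34$)
$t{\left(W{\left(d{\left(4,6 \right)},-4 \right)} \right)} + S{\left(-361 \right)} = \left(-8 - 2\right) + 34 = -10 + 34 = 24$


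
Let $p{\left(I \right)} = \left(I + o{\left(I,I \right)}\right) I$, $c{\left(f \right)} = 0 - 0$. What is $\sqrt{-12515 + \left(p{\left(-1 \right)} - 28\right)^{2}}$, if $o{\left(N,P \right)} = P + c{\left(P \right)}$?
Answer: $i \sqrt{11839} \approx 108.81 i$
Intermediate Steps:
$c{\left(f \right)} = 0$ ($c{\left(f \right)} = 0 + 0 = 0$)
$o{\left(N,P \right)} = P$ ($o{\left(N,P \right)} = P + 0 = P$)
$p{\left(I \right)} = 2 I^{2}$ ($p{\left(I \right)} = \left(I + I\right) I = 2 I I = 2 I^{2}$)
$\sqrt{-12515 + \left(p{\left(-1 \right)} - 28\right)^{2}} = \sqrt{-12515 + \left(2 \left(-1\right)^{2} - 28\right)^{2}} = \sqrt{-12515 + \left(2 \cdot 1 - 28\right)^{2}} = \sqrt{-12515 + \left(2 - 28\right)^{2}} = \sqrt{-12515 + \left(-26\right)^{2}} = \sqrt{-12515 + 676} = \sqrt{-11839} = i \sqrt{11839}$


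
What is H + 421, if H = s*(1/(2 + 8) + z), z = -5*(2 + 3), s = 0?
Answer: 421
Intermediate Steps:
z = -25 (z = -5*5 = -25)
H = 0 (H = 0*(1/(2 + 8) - 25) = 0*(1/10 - 25) = 0*(⅒ - 25) = 0*(-249/10) = 0)
H + 421 = 0 + 421 = 421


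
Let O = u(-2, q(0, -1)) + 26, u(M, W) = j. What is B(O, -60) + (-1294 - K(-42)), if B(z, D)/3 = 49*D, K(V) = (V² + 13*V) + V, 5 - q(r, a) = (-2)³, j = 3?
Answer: -11290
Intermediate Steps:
q(r, a) = 13 (q(r, a) = 5 - 1*(-2)³ = 5 - 1*(-8) = 5 + 8 = 13)
u(M, W) = 3
O = 29 (O = 3 + 26 = 29)
K(V) = V² + 14*V
B(z, D) = 147*D (B(z, D) = 3*(49*D) = 147*D)
B(O, -60) + (-1294 - K(-42)) = 147*(-60) + (-1294 - (-42)*(14 - 42)) = -8820 + (-1294 - (-42)*(-28)) = -8820 + (-1294 - 1*1176) = -8820 + (-1294 - 1176) = -8820 - 2470 = -11290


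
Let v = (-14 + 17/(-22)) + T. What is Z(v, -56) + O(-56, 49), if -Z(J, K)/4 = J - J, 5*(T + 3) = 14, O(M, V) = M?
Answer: -56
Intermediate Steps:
T = -1/5 (T = -3 + (1/5)*14 = -3 + 14/5 = -1/5 ≈ -0.20000)
v = -1647/110 (v = (-14 + 17/(-22)) - 1/5 = (-14 + 17*(-1/22)) - 1/5 = (-14 - 17/22) - 1/5 = -325/22 - 1/5 = -1647/110 ≈ -14.973)
Z(J, K) = 0 (Z(J, K) = -4*(J - J) = -4*0 = 0)
Z(v, -56) + O(-56, 49) = 0 - 56 = -56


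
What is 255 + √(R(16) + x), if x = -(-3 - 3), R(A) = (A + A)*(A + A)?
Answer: 255 + √1030 ≈ 287.09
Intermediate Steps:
R(A) = 4*A² (R(A) = (2*A)*(2*A) = 4*A²)
x = 6 (x = -1*(-6) = 6)
255 + √(R(16) + x) = 255 + √(4*16² + 6) = 255 + √(4*256 + 6) = 255 + √(1024 + 6) = 255 + √1030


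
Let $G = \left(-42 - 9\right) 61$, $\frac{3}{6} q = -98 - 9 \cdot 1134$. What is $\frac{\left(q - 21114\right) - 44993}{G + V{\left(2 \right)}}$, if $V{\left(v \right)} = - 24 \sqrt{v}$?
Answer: $\frac{29974485}{1075241} - \frac{231240 \sqrt{2}}{1075241} \approx 27.573$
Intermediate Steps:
$q = -20608$ ($q = 2 \left(-98 - 9 \cdot 1134\right) = 2 \left(-98 - 10206\right) = 2 \left(-10304\right) = -20608$)
$G = -3111$ ($G = \left(-51\right) 61 = -3111$)
$\frac{\left(q - 21114\right) - 44993}{G + V{\left(2 \right)}} = \frac{\left(-20608 - 21114\right) - 44993}{-3111 - 24 \sqrt{2}} = \frac{-41722 - 44993}{-3111 - 24 \sqrt{2}} = - \frac{86715}{-3111 - 24 \sqrt{2}}$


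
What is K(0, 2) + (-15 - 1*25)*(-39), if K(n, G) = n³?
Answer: 1560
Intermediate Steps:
K(0, 2) + (-15 - 1*25)*(-39) = 0³ + (-15 - 1*25)*(-39) = 0 + (-15 - 25)*(-39) = 0 - 40*(-39) = 0 + 1560 = 1560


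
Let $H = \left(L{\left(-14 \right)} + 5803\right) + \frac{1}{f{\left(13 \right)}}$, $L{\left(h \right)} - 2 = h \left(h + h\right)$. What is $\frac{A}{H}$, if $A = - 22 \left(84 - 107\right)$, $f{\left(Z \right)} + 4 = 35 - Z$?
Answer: $\frac{9108}{111547} \approx 0.081652$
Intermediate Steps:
$L{\left(h \right)} = 2 + 2 h^{2}$ ($L{\left(h \right)} = 2 + h \left(h + h\right) = 2 + h 2 h = 2 + 2 h^{2}$)
$f{\left(Z \right)} = 31 - Z$ ($f{\left(Z \right)} = -4 - \left(-35 + Z\right) = 31 - Z$)
$A = 506$ ($A = \left(-22\right) \left(-23\right) = 506$)
$H = \frac{111547}{18}$ ($H = \left(\left(2 + 2 \left(-14\right)^{2}\right) + 5803\right) + \frac{1}{31 - 13} = \left(\left(2 + 2 \cdot 196\right) + 5803\right) + \frac{1}{31 - 13} = \left(\left(2 + 392\right) + 5803\right) + \frac{1}{18} = \left(394 + 5803\right) + \frac{1}{18} = 6197 + \frac{1}{18} = \frac{111547}{18} \approx 6197.1$)
$\frac{A}{H} = \frac{506}{\frac{111547}{18}} = 506 \cdot \frac{18}{111547} = \frac{9108}{111547}$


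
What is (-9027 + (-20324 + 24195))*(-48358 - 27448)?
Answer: 390855736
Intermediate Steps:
(-9027 + (-20324 + 24195))*(-48358 - 27448) = (-9027 + 3871)*(-75806) = -5156*(-75806) = 390855736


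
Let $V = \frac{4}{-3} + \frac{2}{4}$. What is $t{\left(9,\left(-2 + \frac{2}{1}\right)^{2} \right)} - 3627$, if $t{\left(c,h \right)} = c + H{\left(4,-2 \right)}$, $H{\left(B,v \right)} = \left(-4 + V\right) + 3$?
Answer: $- \frac{21719}{6} \approx -3619.8$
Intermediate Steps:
$V = - \frac{5}{6}$ ($V = 4 \left(- \frac{1}{3}\right) + 2 \cdot \frac{1}{4} = - \frac{4}{3} + \frac{1}{2} = - \frac{5}{6} \approx -0.83333$)
$H{\left(B,v \right)} = - \frac{11}{6}$ ($H{\left(B,v \right)} = \left(-4 - \frac{5}{6}\right) + 3 = - \frac{29}{6} + 3 = - \frac{11}{6}$)
$t{\left(c,h \right)} = - \frac{11}{6} + c$ ($t{\left(c,h \right)} = c - \frac{11}{6} = - \frac{11}{6} + c$)
$t{\left(9,\left(-2 + \frac{2}{1}\right)^{2} \right)} - 3627 = \left(- \frac{11}{6} + 9\right) - 3627 = \frac{43}{6} - 3627 = - \frac{21719}{6}$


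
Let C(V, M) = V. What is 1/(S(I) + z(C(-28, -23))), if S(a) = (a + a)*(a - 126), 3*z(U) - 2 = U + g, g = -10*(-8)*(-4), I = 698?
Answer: 3/2395190 ≈ 1.2525e-6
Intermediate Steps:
g = -320 (g = 80*(-4) = -320)
z(U) = -106 + U/3 (z(U) = 2/3 + (U - 320)/3 = 2/3 + (-320 + U)/3 = 2/3 + (-320/3 + U/3) = -106 + U/3)
S(a) = 2*a*(-126 + a) (S(a) = (2*a)*(-126 + a) = 2*a*(-126 + a))
1/(S(I) + z(C(-28, -23))) = 1/(2*698*(-126 + 698) + (-106 + (1/3)*(-28))) = 1/(2*698*572 + (-106 - 28/3)) = 1/(798512 - 346/3) = 1/(2395190/3) = 3/2395190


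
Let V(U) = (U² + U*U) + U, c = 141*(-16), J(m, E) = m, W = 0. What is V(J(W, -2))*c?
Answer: 0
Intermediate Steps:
c = -2256
V(U) = U + 2*U² (V(U) = (U² + U²) + U = 2*U² + U = U + 2*U²)
V(J(W, -2))*c = (0*(1 + 2*0))*(-2256) = (0*(1 + 0))*(-2256) = (0*1)*(-2256) = 0*(-2256) = 0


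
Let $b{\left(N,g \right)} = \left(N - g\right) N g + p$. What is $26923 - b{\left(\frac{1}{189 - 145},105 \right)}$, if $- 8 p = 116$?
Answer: $\frac{52635995}{1936} \approx 27188.0$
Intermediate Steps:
$p = - \frac{29}{2}$ ($p = \left(- \frac{1}{8}\right) 116 = - \frac{29}{2} \approx -14.5$)
$b{\left(N,g \right)} = - \frac{29}{2} + N g \left(N - g\right)$ ($b{\left(N,g \right)} = \left(N - g\right) N g - \frac{29}{2} = N \left(N - g\right) g - \frac{29}{2} = N g \left(N - g\right) - \frac{29}{2} = - \frac{29}{2} + N g \left(N - g\right)$)
$26923 - b{\left(\frac{1}{189 - 145},105 \right)} = 26923 - \left(- \frac{29}{2} + 105 \left(\frac{1}{189 - 145}\right)^{2} - \frac{105^{2}}{189 - 145}\right) = 26923 - \left(- \frac{29}{2} + 105 \left(\frac{1}{44}\right)^{2} - \frac{1}{44} \cdot 11025\right) = 26923 - \left(- \frac{29}{2} + \frac{105}{1936} - \frac{1}{44} \cdot 11025\right) = 26923 - \left(- \frac{29}{2} + 105 \cdot \frac{1}{1936} - \frac{11025}{44}\right) = 26923 - \left(- \frac{29}{2} + \frac{105}{1936} - \frac{11025}{44}\right) = 26923 - - \frac{513067}{1936} = 26923 + \frac{513067}{1936} = \frac{52635995}{1936}$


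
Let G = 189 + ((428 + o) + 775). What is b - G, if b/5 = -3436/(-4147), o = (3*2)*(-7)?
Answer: -5581270/4147 ≈ -1345.9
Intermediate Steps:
o = -42 (o = 6*(-7) = -42)
G = 1350 (G = 189 + ((428 - 42) + 775) = 189 + (386 + 775) = 189 + 1161 = 1350)
b = 17180/4147 (b = 5*(-3436/(-4147)) = 5*(-3436*(-1/4147)) = 5*(3436/4147) = 17180/4147 ≈ 4.1428)
b - G = 17180/4147 - 1*1350 = 17180/4147 - 1350 = -5581270/4147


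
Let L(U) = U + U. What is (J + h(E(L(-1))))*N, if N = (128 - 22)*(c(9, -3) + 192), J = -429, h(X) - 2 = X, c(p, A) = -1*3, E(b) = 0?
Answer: -8554518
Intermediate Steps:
L(U) = 2*U
c(p, A) = -3
h(X) = 2 + X
N = 20034 (N = (128 - 22)*(-3 + 192) = 106*189 = 20034)
(J + h(E(L(-1))))*N = (-429 + (2 + 0))*20034 = (-429 + 2)*20034 = -427*20034 = -8554518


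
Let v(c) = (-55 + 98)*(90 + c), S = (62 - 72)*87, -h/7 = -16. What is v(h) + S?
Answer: 7816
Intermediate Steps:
h = 112 (h = -7*(-16) = 112)
S = -870 (S = -10*87 = -870)
v(c) = 3870 + 43*c (v(c) = 43*(90 + c) = 3870 + 43*c)
v(h) + S = (3870 + 43*112) - 870 = (3870 + 4816) - 870 = 8686 - 870 = 7816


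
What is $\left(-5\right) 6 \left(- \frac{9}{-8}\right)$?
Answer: $- \frac{135}{4} \approx -33.75$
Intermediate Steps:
$\left(-5\right) 6 \left(- \frac{9}{-8}\right) = - 30 \left(\left(-9\right) \left(- \frac{1}{8}\right)\right) = \left(-30\right) \frac{9}{8} = - \frac{135}{4}$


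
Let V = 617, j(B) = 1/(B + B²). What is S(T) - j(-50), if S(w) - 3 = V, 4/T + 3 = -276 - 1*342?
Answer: 1518999/2450 ≈ 620.00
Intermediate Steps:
T = -4/621 (T = 4/(-3 + (-276 - 1*342)) = 4/(-3 + (-276 - 342)) = 4/(-3 - 618) = 4/(-621) = 4*(-1/621) = -4/621 ≈ -0.0064412)
S(w) = 620 (S(w) = 3 + 617 = 620)
S(T) - j(-50) = 620 - 1/((-50)*(1 - 50)) = 620 - (-1)/(50*(-49)) = 620 - (-1)*(-1)/(50*49) = 620 - 1*1/2450 = 620 - 1/2450 = 1518999/2450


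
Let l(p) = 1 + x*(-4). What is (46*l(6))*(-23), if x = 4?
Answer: 15870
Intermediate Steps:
l(p) = -15 (l(p) = 1 + 4*(-4) = 1 - 16 = -15)
(46*l(6))*(-23) = (46*(-15))*(-23) = -690*(-23) = 15870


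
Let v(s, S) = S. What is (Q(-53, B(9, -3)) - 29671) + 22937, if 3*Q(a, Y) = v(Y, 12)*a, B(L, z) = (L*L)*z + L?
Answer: -6946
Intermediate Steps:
B(L, z) = L + z*L**2 (B(L, z) = L**2*z + L = z*L**2 + L = L + z*L**2)
Q(a, Y) = 4*a (Q(a, Y) = (12*a)/3 = 4*a)
(Q(-53, B(9, -3)) - 29671) + 22937 = (4*(-53) - 29671) + 22937 = (-212 - 29671) + 22937 = -29883 + 22937 = -6946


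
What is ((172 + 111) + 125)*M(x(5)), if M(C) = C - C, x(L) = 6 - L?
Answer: 0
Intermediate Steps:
M(C) = 0
((172 + 111) + 125)*M(x(5)) = ((172 + 111) + 125)*0 = (283 + 125)*0 = 408*0 = 0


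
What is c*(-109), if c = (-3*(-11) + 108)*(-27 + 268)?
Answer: -3703929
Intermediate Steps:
c = 33981 (c = (33 + 108)*241 = 141*241 = 33981)
c*(-109) = 33981*(-109) = -3703929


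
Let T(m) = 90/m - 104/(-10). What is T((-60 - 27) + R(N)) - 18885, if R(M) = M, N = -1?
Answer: -4152637/220 ≈ -18876.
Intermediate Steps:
T(m) = 52/5 + 90/m (T(m) = 90/m - 104*(-⅒) = 90/m + 52/5 = 52/5 + 90/m)
T((-60 - 27) + R(N)) - 18885 = (52/5 + 90/((-60 - 27) - 1)) - 18885 = (52/5 + 90/(-87 - 1)) - 18885 = (52/5 + 90/(-88)) - 18885 = (52/5 + 90*(-1/88)) - 18885 = (52/5 - 45/44) - 18885 = 2063/220 - 18885 = -4152637/220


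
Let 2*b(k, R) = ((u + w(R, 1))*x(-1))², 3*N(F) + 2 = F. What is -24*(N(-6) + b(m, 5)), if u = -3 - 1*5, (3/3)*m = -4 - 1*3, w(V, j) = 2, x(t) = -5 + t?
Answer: -15488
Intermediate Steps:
N(F) = -⅔ + F/3
m = -7 (m = -4 - 1*3 = -4 - 3 = -7)
u = -8 (u = -3 - 5 = -8)
b(k, R) = 648 (b(k, R) = ((-8 + 2)*(-5 - 1))²/2 = (-6*(-6))²/2 = (½)*36² = (½)*1296 = 648)
-24*(N(-6) + b(m, 5)) = -24*((-⅔ + (⅓)*(-6)) + 648) = -24*((-⅔ - 2) + 648) = -24*(-8/3 + 648) = -24*1936/3 = -15488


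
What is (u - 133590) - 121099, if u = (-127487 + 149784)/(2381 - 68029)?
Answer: -1519985979/5968 ≈ -2.5469e+5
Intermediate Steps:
u = -2027/5968 (u = 22297/(-65648) = 22297*(-1/65648) = -2027/5968 ≈ -0.33964)
(u - 133590) - 121099 = (-2027/5968 - 133590) - 121099 = -797267147/5968 - 121099 = -1519985979/5968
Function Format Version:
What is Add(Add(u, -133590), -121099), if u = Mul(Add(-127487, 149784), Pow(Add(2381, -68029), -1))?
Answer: Rational(-1519985979, 5968) ≈ -2.5469e+5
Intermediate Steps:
u = Rational(-2027, 5968) (u = Mul(22297, Pow(-65648, -1)) = Mul(22297, Rational(-1, 65648)) = Rational(-2027, 5968) ≈ -0.33964)
Add(Add(u, -133590), -121099) = Add(Add(Rational(-2027, 5968), -133590), -121099) = Add(Rational(-797267147, 5968), -121099) = Rational(-1519985979, 5968)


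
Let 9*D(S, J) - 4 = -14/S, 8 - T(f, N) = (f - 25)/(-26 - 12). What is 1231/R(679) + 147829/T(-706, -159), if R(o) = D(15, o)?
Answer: -187444097/19642 ≈ -9543.0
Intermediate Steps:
T(f, N) = 279/38 + f/38 (T(f, N) = 8 - (f - 25)/(-26 - 12) = 8 - (-25 + f)/(-38) = 8 - (-25 + f)*(-1)/38 = 8 - (25/38 - f/38) = 8 + (-25/38 + f/38) = 279/38 + f/38)
D(S, J) = 4/9 - 14/(9*S) (D(S, J) = 4/9 + (-14/S)/9 = 4/9 - 14/(9*S))
R(o) = 46/135 (R(o) = (2/9)*(-7 + 2*15)/15 = (2/9)*(1/15)*(-7 + 30) = (2/9)*(1/15)*23 = 46/135)
1231/R(679) + 147829/T(-706, -159) = 1231/(46/135) + 147829/(279/38 + (1/38)*(-706)) = 1231*(135/46) + 147829/(279/38 - 353/19) = 166185/46 + 147829/(-427/38) = 166185/46 + 147829*(-38/427) = 166185/46 - 5617502/427 = -187444097/19642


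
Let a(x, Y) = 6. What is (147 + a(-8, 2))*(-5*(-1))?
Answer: 765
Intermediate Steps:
(147 + a(-8, 2))*(-5*(-1)) = (147 + 6)*(-5*(-1)) = 153*5 = 765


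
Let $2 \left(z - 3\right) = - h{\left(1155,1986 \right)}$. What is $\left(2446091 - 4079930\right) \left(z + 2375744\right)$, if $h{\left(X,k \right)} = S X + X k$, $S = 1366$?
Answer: $-718835243313$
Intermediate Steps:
$h{\left(X,k \right)} = 1366 X + X k$
$z = -1935777$ ($z = 3 + \frac{\left(-1\right) 1155 \left(1366 + 1986\right)}{2} = 3 + \frac{\left(-1\right) 1155 \cdot 3352}{2} = 3 + \frac{\left(-1\right) 3871560}{2} = 3 + \frac{1}{2} \left(-3871560\right) = 3 - 1935780 = -1935777$)
$\left(2446091 - 4079930\right) \left(z + 2375744\right) = \left(2446091 - 4079930\right) \left(-1935777 + 2375744\right) = \left(-1633839\right) 439967 = -718835243313$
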